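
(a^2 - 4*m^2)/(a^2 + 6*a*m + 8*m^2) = (a - 2*m)/(a + 4*m)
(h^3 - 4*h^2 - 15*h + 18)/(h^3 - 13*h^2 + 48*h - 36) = (h + 3)/(h - 6)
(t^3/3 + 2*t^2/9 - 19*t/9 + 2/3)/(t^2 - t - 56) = (-3*t^3 - 2*t^2 + 19*t - 6)/(9*(-t^2 + t + 56))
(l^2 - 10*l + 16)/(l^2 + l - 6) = (l - 8)/(l + 3)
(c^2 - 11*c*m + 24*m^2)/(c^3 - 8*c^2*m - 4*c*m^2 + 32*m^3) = (c - 3*m)/(c^2 - 4*m^2)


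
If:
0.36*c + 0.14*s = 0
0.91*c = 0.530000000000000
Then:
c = 0.58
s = -1.50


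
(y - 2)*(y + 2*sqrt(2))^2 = y^3 - 2*y^2 + 4*sqrt(2)*y^2 - 8*sqrt(2)*y + 8*y - 16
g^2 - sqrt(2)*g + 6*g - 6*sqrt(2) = (g + 6)*(g - sqrt(2))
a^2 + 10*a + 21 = (a + 3)*(a + 7)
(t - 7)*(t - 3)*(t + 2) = t^3 - 8*t^2 + t + 42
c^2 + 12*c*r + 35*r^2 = (c + 5*r)*(c + 7*r)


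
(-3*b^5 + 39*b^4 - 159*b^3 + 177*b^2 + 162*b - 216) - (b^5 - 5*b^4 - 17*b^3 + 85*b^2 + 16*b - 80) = -4*b^5 + 44*b^4 - 142*b^3 + 92*b^2 + 146*b - 136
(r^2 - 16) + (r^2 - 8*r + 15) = 2*r^2 - 8*r - 1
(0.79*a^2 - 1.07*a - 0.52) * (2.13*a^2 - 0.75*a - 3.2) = 1.6827*a^4 - 2.8716*a^3 - 2.8331*a^2 + 3.814*a + 1.664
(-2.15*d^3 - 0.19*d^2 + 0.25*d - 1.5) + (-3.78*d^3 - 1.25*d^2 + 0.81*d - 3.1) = -5.93*d^3 - 1.44*d^2 + 1.06*d - 4.6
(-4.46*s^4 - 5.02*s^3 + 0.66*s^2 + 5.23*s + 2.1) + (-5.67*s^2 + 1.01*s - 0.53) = -4.46*s^4 - 5.02*s^3 - 5.01*s^2 + 6.24*s + 1.57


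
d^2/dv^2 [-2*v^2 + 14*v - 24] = -4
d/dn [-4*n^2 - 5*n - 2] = -8*n - 5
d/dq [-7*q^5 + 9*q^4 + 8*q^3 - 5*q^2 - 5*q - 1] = -35*q^4 + 36*q^3 + 24*q^2 - 10*q - 5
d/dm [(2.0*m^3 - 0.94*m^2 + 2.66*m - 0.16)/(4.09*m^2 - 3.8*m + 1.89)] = (8.18*m^4 - 15.2*m^3 + 4.0326*m^2 - 2.2444*m + 4.4194)/(16.7281*m^4 - 31.084*m^3 + 29.9002*m^2 - 14.364*m + 3.5721)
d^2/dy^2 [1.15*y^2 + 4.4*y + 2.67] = 2.30000000000000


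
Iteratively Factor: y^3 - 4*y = (y - 2)*(y^2 + 2*y) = y*(y - 2)*(y + 2)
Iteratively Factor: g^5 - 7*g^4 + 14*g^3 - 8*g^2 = (g)*(g^4 - 7*g^3 + 14*g^2 - 8*g) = g^2*(g^3 - 7*g^2 + 14*g - 8) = g^2*(g - 4)*(g^2 - 3*g + 2) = g^2*(g - 4)*(g - 1)*(g - 2)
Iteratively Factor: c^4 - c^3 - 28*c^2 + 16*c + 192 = (c + 4)*(c^3 - 5*c^2 - 8*c + 48) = (c - 4)*(c + 4)*(c^2 - c - 12) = (c - 4)*(c + 3)*(c + 4)*(c - 4)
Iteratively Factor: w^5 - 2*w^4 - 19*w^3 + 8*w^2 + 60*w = (w + 3)*(w^4 - 5*w^3 - 4*w^2 + 20*w) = (w - 2)*(w + 3)*(w^3 - 3*w^2 - 10*w) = (w - 2)*(w + 2)*(w + 3)*(w^2 - 5*w) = w*(w - 2)*(w + 2)*(w + 3)*(w - 5)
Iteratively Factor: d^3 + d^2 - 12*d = (d - 3)*(d^2 + 4*d) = (d - 3)*(d + 4)*(d)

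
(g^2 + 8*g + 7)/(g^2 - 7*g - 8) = (g + 7)/(g - 8)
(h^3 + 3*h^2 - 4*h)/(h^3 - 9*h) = (h^2 + 3*h - 4)/(h^2 - 9)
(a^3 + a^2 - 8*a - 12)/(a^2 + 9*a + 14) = (a^2 - a - 6)/(a + 7)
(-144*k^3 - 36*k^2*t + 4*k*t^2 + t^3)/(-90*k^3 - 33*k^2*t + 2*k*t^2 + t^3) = (24*k^2 + 10*k*t + t^2)/(15*k^2 + 8*k*t + t^2)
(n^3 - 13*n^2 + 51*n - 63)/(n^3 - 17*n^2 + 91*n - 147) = (n - 3)/(n - 7)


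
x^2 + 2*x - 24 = (x - 4)*(x + 6)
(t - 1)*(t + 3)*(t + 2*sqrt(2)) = t^3 + 2*t^2 + 2*sqrt(2)*t^2 - 3*t + 4*sqrt(2)*t - 6*sqrt(2)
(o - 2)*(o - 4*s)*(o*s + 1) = o^3*s - 4*o^2*s^2 - 2*o^2*s + o^2 + 8*o*s^2 - 4*o*s - 2*o + 8*s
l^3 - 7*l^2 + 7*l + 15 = (l - 5)*(l - 3)*(l + 1)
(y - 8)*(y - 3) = y^2 - 11*y + 24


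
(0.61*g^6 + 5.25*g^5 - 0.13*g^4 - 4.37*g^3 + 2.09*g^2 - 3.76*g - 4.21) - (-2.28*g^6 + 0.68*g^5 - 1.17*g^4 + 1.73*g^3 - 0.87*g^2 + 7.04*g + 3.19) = 2.89*g^6 + 4.57*g^5 + 1.04*g^4 - 6.1*g^3 + 2.96*g^2 - 10.8*g - 7.4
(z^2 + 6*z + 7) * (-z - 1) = -z^3 - 7*z^2 - 13*z - 7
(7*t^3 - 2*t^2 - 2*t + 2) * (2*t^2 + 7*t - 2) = 14*t^5 + 45*t^4 - 32*t^3 - 6*t^2 + 18*t - 4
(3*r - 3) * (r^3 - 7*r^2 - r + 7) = 3*r^4 - 24*r^3 + 18*r^2 + 24*r - 21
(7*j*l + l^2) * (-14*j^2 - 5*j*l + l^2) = -98*j^3*l - 49*j^2*l^2 + 2*j*l^3 + l^4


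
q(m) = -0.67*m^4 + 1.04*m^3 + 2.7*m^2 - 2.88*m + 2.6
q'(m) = -2.68*m^3 + 3.12*m^2 + 5.4*m - 2.88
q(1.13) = 3.20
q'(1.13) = 3.34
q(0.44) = 1.92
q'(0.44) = -0.13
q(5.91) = -522.81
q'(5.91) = -415.21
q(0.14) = 2.25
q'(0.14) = -2.07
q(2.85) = -3.81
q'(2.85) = -24.19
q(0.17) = 2.19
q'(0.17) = -1.88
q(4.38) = -117.42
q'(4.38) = -144.57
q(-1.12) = 6.70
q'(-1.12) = -1.25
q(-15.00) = -36775.45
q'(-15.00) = 9663.12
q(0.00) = 2.60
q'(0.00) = -2.88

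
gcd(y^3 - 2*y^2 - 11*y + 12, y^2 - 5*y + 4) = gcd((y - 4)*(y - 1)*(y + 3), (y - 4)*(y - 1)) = y^2 - 5*y + 4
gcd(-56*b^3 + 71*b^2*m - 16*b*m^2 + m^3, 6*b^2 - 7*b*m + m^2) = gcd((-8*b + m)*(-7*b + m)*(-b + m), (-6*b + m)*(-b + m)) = b - m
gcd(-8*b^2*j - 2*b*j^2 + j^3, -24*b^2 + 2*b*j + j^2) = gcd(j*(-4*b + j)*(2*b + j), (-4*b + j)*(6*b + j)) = 4*b - j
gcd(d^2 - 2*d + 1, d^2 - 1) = d - 1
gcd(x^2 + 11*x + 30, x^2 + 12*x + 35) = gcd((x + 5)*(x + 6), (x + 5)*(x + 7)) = x + 5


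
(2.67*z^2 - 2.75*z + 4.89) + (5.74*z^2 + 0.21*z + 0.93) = 8.41*z^2 - 2.54*z + 5.82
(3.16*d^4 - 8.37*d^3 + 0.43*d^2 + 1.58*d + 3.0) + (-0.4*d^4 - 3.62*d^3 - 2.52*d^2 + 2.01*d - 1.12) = 2.76*d^4 - 11.99*d^3 - 2.09*d^2 + 3.59*d + 1.88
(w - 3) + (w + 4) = 2*w + 1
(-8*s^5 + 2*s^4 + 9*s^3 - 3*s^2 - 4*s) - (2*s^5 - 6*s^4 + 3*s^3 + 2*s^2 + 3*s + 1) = -10*s^5 + 8*s^4 + 6*s^3 - 5*s^2 - 7*s - 1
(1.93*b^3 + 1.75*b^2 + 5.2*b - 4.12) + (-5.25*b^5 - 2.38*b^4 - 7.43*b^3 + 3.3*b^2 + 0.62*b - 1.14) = -5.25*b^5 - 2.38*b^4 - 5.5*b^3 + 5.05*b^2 + 5.82*b - 5.26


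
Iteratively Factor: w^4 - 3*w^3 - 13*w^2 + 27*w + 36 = (w - 4)*(w^3 + w^2 - 9*w - 9) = (w - 4)*(w - 3)*(w^2 + 4*w + 3) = (w - 4)*(w - 3)*(w + 1)*(w + 3)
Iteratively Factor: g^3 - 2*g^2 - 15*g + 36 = (g + 4)*(g^2 - 6*g + 9) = (g - 3)*(g + 4)*(g - 3)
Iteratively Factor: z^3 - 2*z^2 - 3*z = (z)*(z^2 - 2*z - 3) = z*(z - 3)*(z + 1)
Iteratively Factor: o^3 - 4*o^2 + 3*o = (o)*(o^2 - 4*o + 3) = o*(o - 1)*(o - 3)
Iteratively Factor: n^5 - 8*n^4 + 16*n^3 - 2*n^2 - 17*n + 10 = (n - 2)*(n^4 - 6*n^3 + 4*n^2 + 6*n - 5) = (n - 2)*(n - 1)*(n^3 - 5*n^2 - n + 5) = (n - 5)*(n - 2)*(n - 1)*(n^2 - 1) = (n - 5)*(n - 2)*(n - 1)*(n + 1)*(n - 1)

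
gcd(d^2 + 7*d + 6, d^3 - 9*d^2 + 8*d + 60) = 1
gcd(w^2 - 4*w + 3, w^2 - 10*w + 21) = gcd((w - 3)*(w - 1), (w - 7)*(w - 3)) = w - 3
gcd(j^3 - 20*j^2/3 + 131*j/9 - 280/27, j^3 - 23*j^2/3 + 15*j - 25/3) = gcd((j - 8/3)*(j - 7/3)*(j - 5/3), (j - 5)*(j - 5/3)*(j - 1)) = j - 5/3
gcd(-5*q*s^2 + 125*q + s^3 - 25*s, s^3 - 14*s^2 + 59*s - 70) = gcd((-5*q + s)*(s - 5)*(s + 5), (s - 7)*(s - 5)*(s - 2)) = s - 5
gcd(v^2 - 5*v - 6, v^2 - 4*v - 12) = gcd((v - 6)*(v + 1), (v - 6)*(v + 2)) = v - 6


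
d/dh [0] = 0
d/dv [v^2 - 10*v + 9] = 2*v - 10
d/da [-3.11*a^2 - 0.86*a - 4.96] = -6.22*a - 0.86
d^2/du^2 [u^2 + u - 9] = 2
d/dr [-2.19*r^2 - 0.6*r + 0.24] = -4.38*r - 0.6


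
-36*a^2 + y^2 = (-6*a + y)*(6*a + y)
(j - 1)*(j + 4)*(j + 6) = j^3 + 9*j^2 + 14*j - 24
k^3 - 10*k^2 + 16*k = k*(k - 8)*(k - 2)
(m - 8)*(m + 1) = m^2 - 7*m - 8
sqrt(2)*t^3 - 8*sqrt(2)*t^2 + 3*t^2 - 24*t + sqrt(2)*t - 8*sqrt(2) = (t - 8)*(t + sqrt(2))*(sqrt(2)*t + 1)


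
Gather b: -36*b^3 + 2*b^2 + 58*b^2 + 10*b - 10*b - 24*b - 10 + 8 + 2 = -36*b^3 + 60*b^2 - 24*b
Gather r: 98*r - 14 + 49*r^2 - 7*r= 49*r^2 + 91*r - 14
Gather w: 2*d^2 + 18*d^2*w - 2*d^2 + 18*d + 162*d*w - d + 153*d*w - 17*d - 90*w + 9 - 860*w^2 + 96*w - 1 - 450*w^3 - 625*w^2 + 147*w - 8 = -450*w^3 - 1485*w^2 + w*(18*d^2 + 315*d + 153)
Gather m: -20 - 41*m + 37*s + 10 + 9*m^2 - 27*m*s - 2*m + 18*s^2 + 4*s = 9*m^2 + m*(-27*s - 43) + 18*s^2 + 41*s - 10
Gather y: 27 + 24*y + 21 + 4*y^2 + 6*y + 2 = 4*y^2 + 30*y + 50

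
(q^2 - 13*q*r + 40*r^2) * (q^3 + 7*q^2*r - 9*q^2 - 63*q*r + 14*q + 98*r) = q^5 - 6*q^4*r - 9*q^4 - 51*q^3*r^2 + 54*q^3*r + 14*q^3 + 280*q^2*r^3 + 459*q^2*r^2 - 84*q^2*r - 2520*q*r^3 - 714*q*r^2 + 3920*r^3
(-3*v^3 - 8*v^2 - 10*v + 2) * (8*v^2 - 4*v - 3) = -24*v^5 - 52*v^4 - 39*v^3 + 80*v^2 + 22*v - 6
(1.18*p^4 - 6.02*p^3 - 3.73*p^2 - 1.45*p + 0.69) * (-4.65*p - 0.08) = -5.487*p^5 + 27.8986*p^4 + 17.8261*p^3 + 7.0409*p^2 - 3.0925*p - 0.0552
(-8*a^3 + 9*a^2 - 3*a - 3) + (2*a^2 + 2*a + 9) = -8*a^3 + 11*a^2 - a + 6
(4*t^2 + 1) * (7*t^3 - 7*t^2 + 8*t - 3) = 28*t^5 - 28*t^4 + 39*t^3 - 19*t^2 + 8*t - 3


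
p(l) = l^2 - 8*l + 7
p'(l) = 2*l - 8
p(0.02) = 6.84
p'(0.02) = -7.96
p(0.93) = 0.42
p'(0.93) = -6.14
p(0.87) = 0.80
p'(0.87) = -6.26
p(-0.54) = 11.61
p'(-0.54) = -9.08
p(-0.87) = 14.72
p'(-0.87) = -9.74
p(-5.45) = 80.30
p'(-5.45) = -18.90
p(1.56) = -3.05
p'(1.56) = -4.88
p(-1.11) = 17.11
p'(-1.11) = -10.22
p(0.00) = 7.00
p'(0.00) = -8.00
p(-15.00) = 352.00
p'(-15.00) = -38.00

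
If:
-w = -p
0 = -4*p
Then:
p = 0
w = 0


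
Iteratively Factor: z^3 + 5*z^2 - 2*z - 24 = (z + 3)*(z^2 + 2*z - 8) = (z - 2)*(z + 3)*(z + 4)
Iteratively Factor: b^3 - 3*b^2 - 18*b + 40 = (b - 2)*(b^2 - b - 20) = (b - 2)*(b + 4)*(b - 5)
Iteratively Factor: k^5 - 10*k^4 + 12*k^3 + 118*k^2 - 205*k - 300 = (k - 5)*(k^4 - 5*k^3 - 13*k^2 + 53*k + 60) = (k - 5)*(k - 4)*(k^3 - k^2 - 17*k - 15) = (k - 5)*(k - 4)*(k + 1)*(k^2 - 2*k - 15) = (k - 5)^2*(k - 4)*(k + 1)*(k + 3)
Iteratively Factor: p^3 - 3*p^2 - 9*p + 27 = (p - 3)*(p^2 - 9) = (p - 3)^2*(p + 3)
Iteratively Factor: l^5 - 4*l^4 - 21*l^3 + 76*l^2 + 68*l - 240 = (l - 5)*(l^4 + l^3 - 16*l^2 - 4*l + 48) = (l - 5)*(l + 2)*(l^3 - l^2 - 14*l + 24) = (l - 5)*(l + 2)*(l + 4)*(l^2 - 5*l + 6) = (l - 5)*(l - 3)*(l + 2)*(l + 4)*(l - 2)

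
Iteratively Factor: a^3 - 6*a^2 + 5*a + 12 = (a - 3)*(a^2 - 3*a - 4) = (a - 4)*(a - 3)*(a + 1)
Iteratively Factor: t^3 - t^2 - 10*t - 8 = (t + 2)*(t^2 - 3*t - 4) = (t + 1)*(t + 2)*(t - 4)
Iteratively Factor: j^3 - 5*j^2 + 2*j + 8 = (j - 2)*(j^2 - 3*j - 4) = (j - 2)*(j + 1)*(j - 4)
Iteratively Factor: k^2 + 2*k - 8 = (k + 4)*(k - 2)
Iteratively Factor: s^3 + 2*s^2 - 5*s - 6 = (s + 3)*(s^2 - s - 2) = (s + 1)*(s + 3)*(s - 2)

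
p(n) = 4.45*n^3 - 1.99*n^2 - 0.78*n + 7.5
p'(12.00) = 1873.86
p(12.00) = 7401.18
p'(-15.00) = 3062.67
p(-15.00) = -15447.30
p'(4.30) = 228.95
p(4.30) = 321.16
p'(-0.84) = 11.98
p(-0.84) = 4.11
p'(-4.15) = 245.66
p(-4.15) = -341.59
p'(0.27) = -0.88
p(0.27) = 7.23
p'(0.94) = 7.27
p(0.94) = 8.70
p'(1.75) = 33.14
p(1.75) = 23.89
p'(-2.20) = 72.59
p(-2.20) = -47.80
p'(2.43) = 68.38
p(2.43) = 57.71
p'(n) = 13.35*n^2 - 3.98*n - 0.78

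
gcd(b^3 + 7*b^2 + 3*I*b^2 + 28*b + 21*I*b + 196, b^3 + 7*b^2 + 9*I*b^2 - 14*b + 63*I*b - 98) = b^2 + b*(7 + 7*I) + 49*I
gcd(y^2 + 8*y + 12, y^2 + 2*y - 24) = y + 6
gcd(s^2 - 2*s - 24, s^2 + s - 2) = 1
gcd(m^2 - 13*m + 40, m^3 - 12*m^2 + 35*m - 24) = m - 8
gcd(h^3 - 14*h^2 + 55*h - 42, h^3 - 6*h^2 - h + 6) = h^2 - 7*h + 6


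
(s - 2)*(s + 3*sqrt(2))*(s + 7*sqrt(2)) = s^3 - 2*s^2 + 10*sqrt(2)*s^2 - 20*sqrt(2)*s + 42*s - 84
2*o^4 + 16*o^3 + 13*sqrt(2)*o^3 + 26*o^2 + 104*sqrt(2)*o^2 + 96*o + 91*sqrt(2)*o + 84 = (o + 7)*(o + 6*sqrt(2))*(sqrt(2)*o + 1)*(sqrt(2)*o + sqrt(2))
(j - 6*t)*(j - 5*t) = j^2 - 11*j*t + 30*t^2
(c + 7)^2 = c^2 + 14*c + 49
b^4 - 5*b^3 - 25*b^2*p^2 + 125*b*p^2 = b*(b - 5)*(b - 5*p)*(b + 5*p)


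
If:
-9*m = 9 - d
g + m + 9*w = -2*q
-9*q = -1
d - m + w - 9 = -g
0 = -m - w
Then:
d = 137/15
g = -14/135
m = 2/135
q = 1/9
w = -2/135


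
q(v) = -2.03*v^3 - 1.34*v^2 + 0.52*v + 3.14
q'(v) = -6.09*v^2 - 2.68*v + 0.52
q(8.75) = -1454.85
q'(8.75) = -489.20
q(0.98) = 0.45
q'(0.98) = -7.96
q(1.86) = -13.59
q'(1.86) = -25.53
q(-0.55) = 2.79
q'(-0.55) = 0.15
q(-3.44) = 68.13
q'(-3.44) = -62.33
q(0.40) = 3.00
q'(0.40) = -1.53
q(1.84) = -13.09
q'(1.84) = -25.03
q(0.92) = 0.90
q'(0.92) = -7.10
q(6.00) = -480.46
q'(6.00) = -234.80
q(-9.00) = 1369.79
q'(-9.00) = -468.65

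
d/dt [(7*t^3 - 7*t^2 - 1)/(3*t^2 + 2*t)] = (21*t^4 + 28*t^3 - 14*t^2 + 6*t + 2)/(t^2*(9*t^2 + 12*t + 4))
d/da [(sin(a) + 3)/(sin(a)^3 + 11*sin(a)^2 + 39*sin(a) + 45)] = -2*(sin(a) + 4)*cos(a)/((sin(a) + 3)^2*(sin(a) + 5)^2)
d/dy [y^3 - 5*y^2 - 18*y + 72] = 3*y^2 - 10*y - 18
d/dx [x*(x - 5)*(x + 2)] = 3*x^2 - 6*x - 10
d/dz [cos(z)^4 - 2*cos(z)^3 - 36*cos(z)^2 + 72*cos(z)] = 2*(-2*cos(z)^3 + 3*cos(z)^2 + 36*cos(z) - 36)*sin(z)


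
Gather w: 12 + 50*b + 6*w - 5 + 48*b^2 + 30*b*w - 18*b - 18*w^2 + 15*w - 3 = 48*b^2 + 32*b - 18*w^2 + w*(30*b + 21) + 4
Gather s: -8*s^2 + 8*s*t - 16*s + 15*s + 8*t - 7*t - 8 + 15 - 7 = -8*s^2 + s*(8*t - 1) + t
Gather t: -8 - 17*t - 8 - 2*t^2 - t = -2*t^2 - 18*t - 16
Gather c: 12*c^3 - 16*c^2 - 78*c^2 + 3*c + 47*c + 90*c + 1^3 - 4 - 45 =12*c^3 - 94*c^2 + 140*c - 48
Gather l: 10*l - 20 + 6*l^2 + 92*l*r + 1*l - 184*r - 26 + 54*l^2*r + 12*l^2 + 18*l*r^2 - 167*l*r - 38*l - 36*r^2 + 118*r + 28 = l^2*(54*r + 18) + l*(18*r^2 - 75*r - 27) - 36*r^2 - 66*r - 18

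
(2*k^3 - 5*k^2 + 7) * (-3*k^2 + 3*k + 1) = -6*k^5 + 21*k^4 - 13*k^3 - 26*k^2 + 21*k + 7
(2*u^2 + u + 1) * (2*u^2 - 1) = 4*u^4 + 2*u^3 - u - 1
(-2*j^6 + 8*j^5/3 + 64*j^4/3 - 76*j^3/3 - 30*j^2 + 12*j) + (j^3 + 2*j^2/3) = -2*j^6 + 8*j^5/3 + 64*j^4/3 - 73*j^3/3 - 88*j^2/3 + 12*j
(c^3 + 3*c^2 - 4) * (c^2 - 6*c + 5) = c^5 - 3*c^4 - 13*c^3 + 11*c^2 + 24*c - 20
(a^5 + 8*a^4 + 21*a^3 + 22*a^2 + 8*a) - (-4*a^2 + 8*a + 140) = a^5 + 8*a^4 + 21*a^3 + 26*a^2 - 140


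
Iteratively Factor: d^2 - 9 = (d - 3)*(d + 3)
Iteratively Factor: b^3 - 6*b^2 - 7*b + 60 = (b - 4)*(b^2 - 2*b - 15) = (b - 4)*(b + 3)*(b - 5)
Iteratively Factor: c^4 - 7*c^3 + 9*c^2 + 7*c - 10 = (c - 5)*(c^3 - 2*c^2 - c + 2) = (c - 5)*(c + 1)*(c^2 - 3*c + 2) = (c - 5)*(c - 1)*(c + 1)*(c - 2)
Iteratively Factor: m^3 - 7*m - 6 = (m + 2)*(m^2 - 2*m - 3) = (m - 3)*(m + 2)*(m + 1)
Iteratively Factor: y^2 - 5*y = (y)*(y - 5)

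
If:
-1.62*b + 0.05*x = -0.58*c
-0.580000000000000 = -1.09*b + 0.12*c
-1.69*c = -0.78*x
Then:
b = 0.72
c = 1.69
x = 3.66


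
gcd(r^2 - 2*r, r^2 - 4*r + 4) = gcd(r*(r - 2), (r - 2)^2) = r - 2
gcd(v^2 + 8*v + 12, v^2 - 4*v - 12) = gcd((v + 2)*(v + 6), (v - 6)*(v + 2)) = v + 2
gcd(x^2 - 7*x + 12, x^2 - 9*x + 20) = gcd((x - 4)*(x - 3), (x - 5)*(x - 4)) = x - 4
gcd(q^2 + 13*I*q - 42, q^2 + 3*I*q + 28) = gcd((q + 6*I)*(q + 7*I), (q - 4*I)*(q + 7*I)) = q + 7*I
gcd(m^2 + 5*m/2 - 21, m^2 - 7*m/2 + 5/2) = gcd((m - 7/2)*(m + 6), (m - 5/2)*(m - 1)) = 1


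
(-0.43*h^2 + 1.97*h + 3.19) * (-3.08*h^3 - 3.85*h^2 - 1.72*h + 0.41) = 1.3244*h^5 - 4.4121*h^4 - 16.6701*h^3 - 15.8462*h^2 - 4.6791*h + 1.3079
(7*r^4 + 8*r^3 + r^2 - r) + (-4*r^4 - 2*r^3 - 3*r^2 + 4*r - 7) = 3*r^4 + 6*r^3 - 2*r^2 + 3*r - 7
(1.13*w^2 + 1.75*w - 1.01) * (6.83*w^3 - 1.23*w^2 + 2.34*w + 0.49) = 7.7179*w^5 + 10.5626*w^4 - 6.4066*w^3 + 5.891*w^2 - 1.5059*w - 0.4949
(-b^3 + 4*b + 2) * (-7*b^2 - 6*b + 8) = 7*b^5 + 6*b^4 - 36*b^3 - 38*b^2 + 20*b + 16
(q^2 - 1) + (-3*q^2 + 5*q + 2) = -2*q^2 + 5*q + 1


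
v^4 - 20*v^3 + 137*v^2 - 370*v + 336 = (v - 8)*(v - 7)*(v - 3)*(v - 2)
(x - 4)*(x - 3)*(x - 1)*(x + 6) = x^4 - 2*x^3 - 29*x^2 + 102*x - 72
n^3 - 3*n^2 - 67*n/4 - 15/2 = (n - 6)*(n + 1/2)*(n + 5/2)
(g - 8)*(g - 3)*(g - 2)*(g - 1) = g^4 - 14*g^3 + 59*g^2 - 94*g + 48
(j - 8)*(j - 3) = j^2 - 11*j + 24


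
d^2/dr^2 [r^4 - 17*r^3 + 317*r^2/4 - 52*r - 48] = 12*r^2 - 102*r + 317/2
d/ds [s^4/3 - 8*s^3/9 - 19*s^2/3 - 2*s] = 4*s^3/3 - 8*s^2/3 - 38*s/3 - 2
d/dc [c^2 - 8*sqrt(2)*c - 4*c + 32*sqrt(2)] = 2*c - 8*sqrt(2) - 4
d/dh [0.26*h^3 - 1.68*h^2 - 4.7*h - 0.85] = 0.78*h^2 - 3.36*h - 4.7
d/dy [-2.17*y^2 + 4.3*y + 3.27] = 4.3 - 4.34*y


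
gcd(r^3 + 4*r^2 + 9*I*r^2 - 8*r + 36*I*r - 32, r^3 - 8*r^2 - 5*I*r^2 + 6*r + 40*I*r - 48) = r + I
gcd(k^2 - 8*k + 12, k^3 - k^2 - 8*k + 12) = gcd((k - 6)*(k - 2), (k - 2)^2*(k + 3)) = k - 2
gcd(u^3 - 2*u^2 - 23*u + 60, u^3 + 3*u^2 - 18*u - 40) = u^2 + u - 20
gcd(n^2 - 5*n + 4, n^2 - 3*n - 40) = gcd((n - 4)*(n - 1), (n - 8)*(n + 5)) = 1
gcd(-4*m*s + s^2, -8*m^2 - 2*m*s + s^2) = -4*m + s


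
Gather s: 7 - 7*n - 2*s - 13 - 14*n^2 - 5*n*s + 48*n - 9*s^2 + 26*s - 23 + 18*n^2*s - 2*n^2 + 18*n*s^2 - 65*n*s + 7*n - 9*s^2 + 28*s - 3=-16*n^2 + 48*n + s^2*(18*n - 18) + s*(18*n^2 - 70*n + 52) - 32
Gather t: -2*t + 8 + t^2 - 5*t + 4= t^2 - 7*t + 12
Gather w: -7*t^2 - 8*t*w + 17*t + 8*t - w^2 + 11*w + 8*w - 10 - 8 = -7*t^2 + 25*t - w^2 + w*(19 - 8*t) - 18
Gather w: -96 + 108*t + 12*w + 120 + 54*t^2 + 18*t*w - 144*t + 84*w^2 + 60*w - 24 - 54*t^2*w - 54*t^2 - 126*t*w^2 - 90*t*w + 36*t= w^2*(84 - 126*t) + w*(-54*t^2 - 72*t + 72)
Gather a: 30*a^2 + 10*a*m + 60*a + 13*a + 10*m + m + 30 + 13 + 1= 30*a^2 + a*(10*m + 73) + 11*m + 44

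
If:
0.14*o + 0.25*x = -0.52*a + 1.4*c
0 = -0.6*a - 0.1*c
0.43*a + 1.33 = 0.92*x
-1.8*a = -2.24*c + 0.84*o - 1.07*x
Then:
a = -0.09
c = 0.56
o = 3.49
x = 1.40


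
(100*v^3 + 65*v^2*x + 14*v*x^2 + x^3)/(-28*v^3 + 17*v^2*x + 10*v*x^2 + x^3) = (25*v^2 + 10*v*x + x^2)/(-7*v^2 + 6*v*x + x^2)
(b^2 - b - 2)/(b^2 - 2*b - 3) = (b - 2)/(b - 3)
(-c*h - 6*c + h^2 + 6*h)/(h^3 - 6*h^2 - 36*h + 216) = (-c + h)/(h^2 - 12*h + 36)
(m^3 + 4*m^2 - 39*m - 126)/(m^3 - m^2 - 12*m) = (m^2 + m - 42)/(m*(m - 4))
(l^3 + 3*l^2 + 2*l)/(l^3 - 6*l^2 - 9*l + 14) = l*(l + 1)/(l^2 - 8*l + 7)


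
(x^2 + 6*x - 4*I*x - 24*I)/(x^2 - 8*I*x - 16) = (x + 6)/(x - 4*I)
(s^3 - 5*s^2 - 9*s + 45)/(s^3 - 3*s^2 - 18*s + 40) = (s^2 - 9)/(s^2 + 2*s - 8)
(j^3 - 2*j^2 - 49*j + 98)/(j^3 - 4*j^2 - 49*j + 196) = (j - 2)/(j - 4)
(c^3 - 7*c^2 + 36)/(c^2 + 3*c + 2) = (c^2 - 9*c + 18)/(c + 1)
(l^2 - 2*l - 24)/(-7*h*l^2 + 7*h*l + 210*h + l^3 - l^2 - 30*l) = (-l - 4)/(7*h*l + 35*h - l^2 - 5*l)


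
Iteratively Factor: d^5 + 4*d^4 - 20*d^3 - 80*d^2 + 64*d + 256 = (d - 2)*(d^4 + 6*d^3 - 8*d^2 - 96*d - 128) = (d - 2)*(d + 4)*(d^3 + 2*d^2 - 16*d - 32) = (d - 4)*(d - 2)*(d + 4)*(d^2 + 6*d + 8) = (d - 4)*(d - 2)*(d + 4)^2*(d + 2)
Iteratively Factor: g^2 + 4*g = (g)*(g + 4)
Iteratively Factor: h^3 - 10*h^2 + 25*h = (h - 5)*(h^2 - 5*h) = (h - 5)^2*(h)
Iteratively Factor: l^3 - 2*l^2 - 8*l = (l - 4)*(l^2 + 2*l) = (l - 4)*(l + 2)*(l)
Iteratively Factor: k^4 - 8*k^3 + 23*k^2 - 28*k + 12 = (k - 2)*(k^3 - 6*k^2 + 11*k - 6) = (k - 3)*(k - 2)*(k^2 - 3*k + 2) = (k - 3)*(k - 2)^2*(k - 1)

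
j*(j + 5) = j^2 + 5*j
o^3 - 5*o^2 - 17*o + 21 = (o - 7)*(o - 1)*(o + 3)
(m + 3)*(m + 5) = m^2 + 8*m + 15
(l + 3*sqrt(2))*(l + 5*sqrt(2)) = l^2 + 8*sqrt(2)*l + 30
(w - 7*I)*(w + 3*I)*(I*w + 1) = I*w^3 + 5*w^2 + 17*I*w + 21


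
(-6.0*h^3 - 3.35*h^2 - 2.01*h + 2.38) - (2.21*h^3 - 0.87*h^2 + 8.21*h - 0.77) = -8.21*h^3 - 2.48*h^2 - 10.22*h + 3.15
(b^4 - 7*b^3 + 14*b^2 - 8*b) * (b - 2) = b^5 - 9*b^4 + 28*b^3 - 36*b^2 + 16*b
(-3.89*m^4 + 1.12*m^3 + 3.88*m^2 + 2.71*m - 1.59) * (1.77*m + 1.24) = -6.8853*m^5 - 2.8412*m^4 + 8.2564*m^3 + 9.6079*m^2 + 0.5461*m - 1.9716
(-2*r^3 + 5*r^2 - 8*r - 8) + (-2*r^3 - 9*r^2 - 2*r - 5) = -4*r^3 - 4*r^2 - 10*r - 13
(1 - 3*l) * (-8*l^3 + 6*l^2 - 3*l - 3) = 24*l^4 - 26*l^3 + 15*l^2 + 6*l - 3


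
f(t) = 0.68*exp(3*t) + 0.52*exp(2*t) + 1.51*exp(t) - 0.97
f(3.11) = 7958.66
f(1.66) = 120.28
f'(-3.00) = 0.08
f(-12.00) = -0.97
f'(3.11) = 23549.78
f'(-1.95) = 0.24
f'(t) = 2.04*exp(3*t) + 1.04*exp(2*t) + 1.51*exp(t) = (2.04*exp(2*t) + 1.04*exp(t) + 1.51)*exp(t)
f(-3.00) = -0.89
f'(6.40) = 445095115.28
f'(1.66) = 333.48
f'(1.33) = 130.85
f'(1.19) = 88.65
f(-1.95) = -0.74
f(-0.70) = -0.01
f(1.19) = 33.76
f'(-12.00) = 0.00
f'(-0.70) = 1.26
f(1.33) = 48.93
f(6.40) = 148428427.67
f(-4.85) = -0.96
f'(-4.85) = 0.01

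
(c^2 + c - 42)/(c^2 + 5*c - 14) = (c - 6)/(c - 2)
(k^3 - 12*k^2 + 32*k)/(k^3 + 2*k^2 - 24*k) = (k - 8)/(k + 6)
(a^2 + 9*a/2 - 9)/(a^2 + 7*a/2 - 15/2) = (a + 6)/(a + 5)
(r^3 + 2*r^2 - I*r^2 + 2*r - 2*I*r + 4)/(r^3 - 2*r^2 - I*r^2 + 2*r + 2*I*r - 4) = (r + 2)/(r - 2)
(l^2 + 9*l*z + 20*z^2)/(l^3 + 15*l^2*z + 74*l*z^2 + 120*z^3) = 1/(l + 6*z)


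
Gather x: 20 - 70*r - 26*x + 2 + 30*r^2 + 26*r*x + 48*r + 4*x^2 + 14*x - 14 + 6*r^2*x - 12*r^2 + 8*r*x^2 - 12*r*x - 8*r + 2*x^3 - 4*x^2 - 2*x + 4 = 18*r^2 + 8*r*x^2 - 30*r + 2*x^3 + x*(6*r^2 + 14*r - 14) + 12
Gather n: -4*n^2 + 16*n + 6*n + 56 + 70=-4*n^2 + 22*n + 126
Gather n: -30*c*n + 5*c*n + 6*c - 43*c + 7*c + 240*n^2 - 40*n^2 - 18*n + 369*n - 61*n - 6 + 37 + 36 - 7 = -30*c + 200*n^2 + n*(290 - 25*c) + 60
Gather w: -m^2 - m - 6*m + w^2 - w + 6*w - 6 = -m^2 - 7*m + w^2 + 5*w - 6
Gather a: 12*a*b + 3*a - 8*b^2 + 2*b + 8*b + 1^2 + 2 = a*(12*b + 3) - 8*b^2 + 10*b + 3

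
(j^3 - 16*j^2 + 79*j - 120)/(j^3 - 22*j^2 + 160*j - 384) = (j^2 - 8*j + 15)/(j^2 - 14*j + 48)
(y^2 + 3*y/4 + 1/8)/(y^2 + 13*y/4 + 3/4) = (y + 1/2)/(y + 3)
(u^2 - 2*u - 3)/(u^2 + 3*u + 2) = (u - 3)/(u + 2)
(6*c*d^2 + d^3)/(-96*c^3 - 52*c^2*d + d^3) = -d^2/(16*c^2 + 6*c*d - d^2)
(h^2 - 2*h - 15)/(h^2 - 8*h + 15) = (h + 3)/(h - 3)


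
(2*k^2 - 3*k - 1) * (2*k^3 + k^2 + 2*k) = 4*k^5 - 4*k^4 - k^3 - 7*k^2 - 2*k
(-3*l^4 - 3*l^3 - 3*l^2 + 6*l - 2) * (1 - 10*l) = 30*l^5 + 27*l^4 + 27*l^3 - 63*l^2 + 26*l - 2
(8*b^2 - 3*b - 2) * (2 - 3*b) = -24*b^3 + 25*b^2 - 4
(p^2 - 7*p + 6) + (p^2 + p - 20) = 2*p^2 - 6*p - 14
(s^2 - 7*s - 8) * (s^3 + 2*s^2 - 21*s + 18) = s^5 - 5*s^4 - 43*s^3 + 149*s^2 + 42*s - 144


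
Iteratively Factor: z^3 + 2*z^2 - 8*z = (z)*(z^2 + 2*z - 8) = z*(z - 2)*(z + 4)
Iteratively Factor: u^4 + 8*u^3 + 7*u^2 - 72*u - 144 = (u - 3)*(u^3 + 11*u^2 + 40*u + 48) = (u - 3)*(u + 3)*(u^2 + 8*u + 16) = (u - 3)*(u + 3)*(u + 4)*(u + 4)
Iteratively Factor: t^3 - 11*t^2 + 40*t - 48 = (t - 4)*(t^2 - 7*t + 12) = (t - 4)*(t - 3)*(t - 4)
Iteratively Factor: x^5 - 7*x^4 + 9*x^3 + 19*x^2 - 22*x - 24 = (x - 4)*(x^4 - 3*x^3 - 3*x^2 + 7*x + 6) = (x - 4)*(x + 1)*(x^3 - 4*x^2 + x + 6) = (x - 4)*(x - 3)*(x + 1)*(x^2 - x - 2) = (x - 4)*(x - 3)*(x - 2)*(x + 1)*(x + 1)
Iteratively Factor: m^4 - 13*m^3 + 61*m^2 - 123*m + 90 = (m - 5)*(m^3 - 8*m^2 + 21*m - 18) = (m - 5)*(m - 3)*(m^2 - 5*m + 6) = (m - 5)*(m - 3)^2*(m - 2)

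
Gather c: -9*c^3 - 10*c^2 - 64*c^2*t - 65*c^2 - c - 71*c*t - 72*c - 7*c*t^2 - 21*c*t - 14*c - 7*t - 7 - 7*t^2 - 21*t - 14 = -9*c^3 + c^2*(-64*t - 75) + c*(-7*t^2 - 92*t - 87) - 7*t^2 - 28*t - 21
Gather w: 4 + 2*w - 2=2*w + 2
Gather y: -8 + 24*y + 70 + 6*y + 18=30*y + 80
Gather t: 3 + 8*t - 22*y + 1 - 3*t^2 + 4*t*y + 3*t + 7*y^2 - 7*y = -3*t^2 + t*(4*y + 11) + 7*y^2 - 29*y + 4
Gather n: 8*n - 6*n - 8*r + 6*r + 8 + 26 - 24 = 2*n - 2*r + 10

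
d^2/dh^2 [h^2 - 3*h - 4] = 2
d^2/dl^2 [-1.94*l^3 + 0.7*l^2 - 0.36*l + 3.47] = 1.4 - 11.64*l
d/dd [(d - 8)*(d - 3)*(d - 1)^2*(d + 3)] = 5*d^4 - 40*d^3 + 24*d^2 + 164*d - 153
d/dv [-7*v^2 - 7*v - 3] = -14*v - 7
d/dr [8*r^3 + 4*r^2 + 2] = 8*r*(3*r + 1)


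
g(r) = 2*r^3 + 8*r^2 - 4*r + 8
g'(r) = 6*r^2 + 16*r - 4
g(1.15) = 17.02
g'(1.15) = 22.34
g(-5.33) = -46.25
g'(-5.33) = 81.17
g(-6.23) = -140.19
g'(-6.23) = 129.20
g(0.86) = 11.75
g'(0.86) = 14.20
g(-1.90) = 30.76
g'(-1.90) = -12.74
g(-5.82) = -92.02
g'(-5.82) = 106.11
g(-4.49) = 6.20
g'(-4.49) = 45.12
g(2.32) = 66.75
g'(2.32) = 65.41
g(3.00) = 122.00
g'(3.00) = 98.00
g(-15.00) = -4882.00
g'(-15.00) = 1106.00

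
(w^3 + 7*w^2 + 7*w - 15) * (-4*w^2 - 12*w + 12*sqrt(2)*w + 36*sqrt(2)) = -4*w^5 - 40*w^4 + 12*sqrt(2)*w^4 - 112*w^3 + 120*sqrt(2)*w^3 - 24*w^2 + 336*sqrt(2)*w^2 + 72*sqrt(2)*w + 180*w - 540*sqrt(2)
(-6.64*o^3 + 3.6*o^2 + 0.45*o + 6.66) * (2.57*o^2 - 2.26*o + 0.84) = -17.0648*o^5 + 24.2584*o^4 - 12.5571*o^3 + 19.1232*o^2 - 14.6736*o + 5.5944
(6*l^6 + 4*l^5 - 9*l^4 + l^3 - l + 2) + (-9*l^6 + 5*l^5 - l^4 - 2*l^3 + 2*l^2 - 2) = -3*l^6 + 9*l^5 - 10*l^4 - l^3 + 2*l^2 - l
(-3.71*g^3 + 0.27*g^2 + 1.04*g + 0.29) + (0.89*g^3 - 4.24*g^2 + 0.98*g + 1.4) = -2.82*g^3 - 3.97*g^2 + 2.02*g + 1.69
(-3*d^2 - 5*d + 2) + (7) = -3*d^2 - 5*d + 9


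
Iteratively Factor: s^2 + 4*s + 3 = (s + 3)*(s + 1)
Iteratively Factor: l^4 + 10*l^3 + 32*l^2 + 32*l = (l + 2)*(l^3 + 8*l^2 + 16*l) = (l + 2)*(l + 4)*(l^2 + 4*l) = l*(l + 2)*(l + 4)*(l + 4)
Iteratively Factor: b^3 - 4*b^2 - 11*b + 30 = (b - 2)*(b^2 - 2*b - 15) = (b - 5)*(b - 2)*(b + 3)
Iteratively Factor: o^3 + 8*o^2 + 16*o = (o + 4)*(o^2 + 4*o) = (o + 4)^2*(o)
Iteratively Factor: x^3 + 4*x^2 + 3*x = (x + 1)*(x^2 + 3*x) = x*(x + 1)*(x + 3)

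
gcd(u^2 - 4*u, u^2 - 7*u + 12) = u - 4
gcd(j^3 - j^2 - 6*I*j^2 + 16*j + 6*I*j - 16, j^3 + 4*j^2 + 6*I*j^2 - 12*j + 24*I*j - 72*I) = 1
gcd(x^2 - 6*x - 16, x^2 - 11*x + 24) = x - 8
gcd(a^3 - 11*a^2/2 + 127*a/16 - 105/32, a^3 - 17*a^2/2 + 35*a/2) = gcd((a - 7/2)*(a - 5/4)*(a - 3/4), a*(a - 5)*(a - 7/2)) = a - 7/2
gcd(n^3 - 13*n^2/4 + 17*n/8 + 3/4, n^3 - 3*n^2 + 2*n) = n - 2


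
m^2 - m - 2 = (m - 2)*(m + 1)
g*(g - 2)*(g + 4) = g^3 + 2*g^2 - 8*g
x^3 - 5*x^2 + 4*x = x*(x - 4)*(x - 1)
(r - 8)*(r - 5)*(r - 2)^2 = r^4 - 17*r^3 + 96*r^2 - 212*r + 160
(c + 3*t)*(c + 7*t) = c^2 + 10*c*t + 21*t^2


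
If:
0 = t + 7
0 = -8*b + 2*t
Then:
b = -7/4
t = -7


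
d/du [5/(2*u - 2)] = -5/(2*(u - 1)^2)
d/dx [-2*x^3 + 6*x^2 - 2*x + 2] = -6*x^2 + 12*x - 2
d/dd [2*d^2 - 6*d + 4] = 4*d - 6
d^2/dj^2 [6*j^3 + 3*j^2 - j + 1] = 36*j + 6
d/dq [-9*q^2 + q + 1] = 1 - 18*q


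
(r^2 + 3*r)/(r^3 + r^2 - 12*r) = (r + 3)/(r^2 + r - 12)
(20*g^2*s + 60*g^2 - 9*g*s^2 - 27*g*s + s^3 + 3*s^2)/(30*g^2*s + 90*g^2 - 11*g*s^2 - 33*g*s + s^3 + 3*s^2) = (-4*g + s)/(-6*g + s)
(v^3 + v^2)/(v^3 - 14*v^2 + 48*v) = v*(v + 1)/(v^2 - 14*v + 48)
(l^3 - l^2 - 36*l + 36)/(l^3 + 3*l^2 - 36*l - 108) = (l - 1)/(l + 3)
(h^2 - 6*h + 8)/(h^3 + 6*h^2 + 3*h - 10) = (h^2 - 6*h + 8)/(h^3 + 6*h^2 + 3*h - 10)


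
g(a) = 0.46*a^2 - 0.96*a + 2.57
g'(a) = 0.92*a - 0.96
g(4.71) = 8.25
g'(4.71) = 3.37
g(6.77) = 17.15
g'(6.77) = 5.27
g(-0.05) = 2.62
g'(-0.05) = -1.01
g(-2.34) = 7.34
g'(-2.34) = -3.11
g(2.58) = 3.16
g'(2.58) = 1.41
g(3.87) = 5.74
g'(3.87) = 2.60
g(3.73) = 5.39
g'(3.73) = 2.47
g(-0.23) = 2.82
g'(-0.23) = -1.17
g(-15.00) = 120.47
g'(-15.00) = -14.76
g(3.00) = 3.83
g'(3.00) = 1.80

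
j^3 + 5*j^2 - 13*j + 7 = (j - 1)^2*(j + 7)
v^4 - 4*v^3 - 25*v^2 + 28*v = v*(v - 7)*(v - 1)*(v + 4)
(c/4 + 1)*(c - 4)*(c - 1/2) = c^3/4 - c^2/8 - 4*c + 2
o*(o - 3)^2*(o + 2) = o^4 - 4*o^3 - 3*o^2 + 18*o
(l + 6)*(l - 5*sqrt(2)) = l^2 - 5*sqrt(2)*l + 6*l - 30*sqrt(2)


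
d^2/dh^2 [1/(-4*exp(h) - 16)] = (4 - exp(h))*exp(h)/(4*(exp(h) + 4)^3)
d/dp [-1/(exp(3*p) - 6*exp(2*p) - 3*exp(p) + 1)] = 3*(exp(2*p) - 4*exp(p) - 1)*exp(p)/(exp(3*p) - 6*exp(2*p) - 3*exp(p) + 1)^2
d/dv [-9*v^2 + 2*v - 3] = 2 - 18*v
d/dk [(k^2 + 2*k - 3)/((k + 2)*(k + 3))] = 3/(k^2 + 4*k + 4)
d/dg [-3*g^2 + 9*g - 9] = 9 - 6*g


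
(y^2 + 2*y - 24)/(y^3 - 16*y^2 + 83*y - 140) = (y + 6)/(y^2 - 12*y + 35)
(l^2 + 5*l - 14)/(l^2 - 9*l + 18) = (l^2 + 5*l - 14)/(l^2 - 9*l + 18)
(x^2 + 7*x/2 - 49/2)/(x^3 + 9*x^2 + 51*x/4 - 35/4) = 2*(2*x - 7)/(4*x^2 + 8*x - 5)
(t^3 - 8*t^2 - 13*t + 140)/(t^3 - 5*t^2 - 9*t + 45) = (t^2 - 3*t - 28)/(t^2 - 9)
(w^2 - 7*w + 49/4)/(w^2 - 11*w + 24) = (w^2 - 7*w + 49/4)/(w^2 - 11*w + 24)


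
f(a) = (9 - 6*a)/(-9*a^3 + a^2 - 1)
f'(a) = (9 - 6*a)*(27*a^2 - 2*a)/(-9*a^3 + a^2 - 1)^2 - 6/(-9*a^3 + a^2 - 1) = 3*(18*a^3 - 2*a^2 - a*(2*a - 3)*(27*a - 2) + 2)/(9*a^3 - a^2 + 1)^2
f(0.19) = -7.66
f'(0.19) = 10.29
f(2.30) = 0.05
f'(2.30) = -0.00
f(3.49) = 0.03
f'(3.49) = -0.01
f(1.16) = -0.15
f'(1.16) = 0.81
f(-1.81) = 0.36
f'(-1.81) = 0.48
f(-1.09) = 1.31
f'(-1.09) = 3.29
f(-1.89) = 0.32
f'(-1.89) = 0.41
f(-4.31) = 0.05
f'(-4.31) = 0.02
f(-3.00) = 0.11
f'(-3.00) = 0.08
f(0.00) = -9.00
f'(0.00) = 6.00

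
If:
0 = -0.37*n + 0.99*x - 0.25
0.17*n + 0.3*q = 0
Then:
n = 2.67567567567568*x - 0.675675675675676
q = 0.382882882882883 - 1.51621621621622*x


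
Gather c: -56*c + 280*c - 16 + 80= 224*c + 64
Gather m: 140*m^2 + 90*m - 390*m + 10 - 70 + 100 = 140*m^2 - 300*m + 40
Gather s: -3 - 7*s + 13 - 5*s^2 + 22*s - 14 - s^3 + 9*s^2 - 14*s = -s^3 + 4*s^2 + s - 4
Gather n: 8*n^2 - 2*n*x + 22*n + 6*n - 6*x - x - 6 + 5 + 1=8*n^2 + n*(28 - 2*x) - 7*x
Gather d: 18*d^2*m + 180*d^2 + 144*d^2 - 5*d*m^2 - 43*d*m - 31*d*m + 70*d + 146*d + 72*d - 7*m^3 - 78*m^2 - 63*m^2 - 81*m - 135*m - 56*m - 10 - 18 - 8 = d^2*(18*m + 324) + d*(-5*m^2 - 74*m + 288) - 7*m^3 - 141*m^2 - 272*m - 36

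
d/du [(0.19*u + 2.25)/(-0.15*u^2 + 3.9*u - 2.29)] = (0.0285*u^2 + 0.675*u - 9.2101)/(0.0225*u^4 - 1.17*u^3 + 15.897*u^2 - 17.862*u + 5.2441)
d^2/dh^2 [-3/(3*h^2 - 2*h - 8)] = 6*(-9*h^2 + 6*h + 4*(3*h - 1)^2 + 24)/(-3*h^2 + 2*h + 8)^3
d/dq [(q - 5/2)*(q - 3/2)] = 2*q - 4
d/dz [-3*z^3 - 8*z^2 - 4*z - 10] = -9*z^2 - 16*z - 4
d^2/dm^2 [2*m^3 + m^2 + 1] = 12*m + 2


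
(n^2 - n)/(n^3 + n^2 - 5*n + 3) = n/(n^2 + 2*n - 3)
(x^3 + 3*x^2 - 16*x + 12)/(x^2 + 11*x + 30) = (x^2 - 3*x + 2)/(x + 5)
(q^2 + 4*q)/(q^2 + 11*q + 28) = q/(q + 7)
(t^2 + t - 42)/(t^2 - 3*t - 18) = (t + 7)/(t + 3)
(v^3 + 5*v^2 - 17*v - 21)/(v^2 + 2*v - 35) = (v^2 - 2*v - 3)/(v - 5)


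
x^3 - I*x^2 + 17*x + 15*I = (x - 5*I)*(x + I)*(x + 3*I)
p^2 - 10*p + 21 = (p - 7)*(p - 3)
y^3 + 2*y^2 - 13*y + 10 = (y - 2)*(y - 1)*(y + 5)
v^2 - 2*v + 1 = (v - 1)^2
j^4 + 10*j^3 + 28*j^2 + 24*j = j*(j + 2)^2*(j + 6)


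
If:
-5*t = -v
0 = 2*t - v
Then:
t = 0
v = 0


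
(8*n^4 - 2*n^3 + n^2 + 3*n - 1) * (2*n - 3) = 16*n^5 - 28*n^4 + 8*n^3 + 3*n^2 - 11*n + 3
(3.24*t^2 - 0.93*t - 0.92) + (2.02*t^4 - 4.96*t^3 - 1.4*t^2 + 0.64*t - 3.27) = 2.02*t^4 - 4.96*t^3 + 1.84*t^2 - 0.29*t - 4.19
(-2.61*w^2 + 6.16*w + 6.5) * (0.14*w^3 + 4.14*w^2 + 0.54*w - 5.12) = -0.3654*w^5 - 9.943*w^4 + 25.003*w^3 + 43.5996*w^2 - 28.0292*w - 33.28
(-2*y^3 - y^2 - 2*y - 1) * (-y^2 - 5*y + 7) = 2*y^5 + 11*y^4 - 7*y^3 + 4*y^2 - 9*y - 7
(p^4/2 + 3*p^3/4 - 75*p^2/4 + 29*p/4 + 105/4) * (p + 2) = p^5/2 + 7*p^4/4 - 69*p^3/4 - 121*p^2/4 + 163*p/4 + 105/2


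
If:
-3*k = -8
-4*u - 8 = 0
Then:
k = 8/3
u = -2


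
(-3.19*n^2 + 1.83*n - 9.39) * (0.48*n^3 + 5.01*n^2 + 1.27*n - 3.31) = -1.5312*n^5 - 15.1035*n^4 + 0.6098*n^3 - 34.1609*n^2 - 17.9826*n + 31.0809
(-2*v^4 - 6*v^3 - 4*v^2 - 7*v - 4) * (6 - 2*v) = 4*v^5 - 28*v^3 - 10*v^2 - 34*v - 24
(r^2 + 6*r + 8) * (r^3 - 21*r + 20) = r^5 + 6*r^4 - 13*r^3 - 106*r^2 - 48*r + 160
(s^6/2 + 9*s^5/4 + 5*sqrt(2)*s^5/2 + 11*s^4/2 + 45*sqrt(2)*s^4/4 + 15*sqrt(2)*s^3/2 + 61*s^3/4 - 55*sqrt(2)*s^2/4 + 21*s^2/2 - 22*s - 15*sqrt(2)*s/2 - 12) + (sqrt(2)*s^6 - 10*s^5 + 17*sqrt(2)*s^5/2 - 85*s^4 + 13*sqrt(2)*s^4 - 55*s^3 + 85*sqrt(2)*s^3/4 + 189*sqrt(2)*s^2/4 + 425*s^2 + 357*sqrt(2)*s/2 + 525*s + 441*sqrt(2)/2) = s^6/2 + sqrt(2)*s^6 - 31*s^5/4 + 11*sqrt(2)*s^5 - 159*s^4/2 + 97*sqrt(2)*s^4/4 - 159*s^3/4 + 115*sqrt(2)*s^3/4 + 67*sqrt(2)*s^2/2 + 871*s^2/2 + 171*sqrt(2)*s + 503*s - 12 + 441*sqrt(2)/2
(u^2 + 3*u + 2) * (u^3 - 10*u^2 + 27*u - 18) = u^5 - 7*u^4 - u^3 + 43*u^2 - 36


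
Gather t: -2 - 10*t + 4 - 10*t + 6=8 - 20*t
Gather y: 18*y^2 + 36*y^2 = 54*y^2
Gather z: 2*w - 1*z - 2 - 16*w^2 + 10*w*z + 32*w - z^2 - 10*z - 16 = -16*w^2 + 34*w - z^2 + z*(10*w - 11) - 18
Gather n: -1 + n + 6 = n + 5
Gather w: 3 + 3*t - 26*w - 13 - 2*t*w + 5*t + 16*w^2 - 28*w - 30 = 8*t + 16*w^2 + w*(-2*t - 54) - 40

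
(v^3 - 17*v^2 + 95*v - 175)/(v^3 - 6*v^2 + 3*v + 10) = (v^2 - 12*v + 35)/(v^2 - v - 2)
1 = 1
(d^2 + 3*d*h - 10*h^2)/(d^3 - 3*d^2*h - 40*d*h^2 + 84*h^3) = (d + 5*h)/(d^2 - d*h - 42*h^2)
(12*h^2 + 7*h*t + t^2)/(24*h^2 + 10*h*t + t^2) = (3*h + t)/(6*h + t)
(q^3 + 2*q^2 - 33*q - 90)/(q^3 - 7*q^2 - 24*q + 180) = (q + 3)/(q - 6)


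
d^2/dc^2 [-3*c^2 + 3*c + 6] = -6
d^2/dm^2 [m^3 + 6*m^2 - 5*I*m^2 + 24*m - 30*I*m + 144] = 6*m + 12 - 10*I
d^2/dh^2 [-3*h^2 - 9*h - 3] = -6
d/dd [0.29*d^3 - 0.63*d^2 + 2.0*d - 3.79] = 0.87*d^2 - 1.26*d + 2.0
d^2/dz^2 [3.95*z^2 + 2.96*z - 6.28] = 7.90000000000000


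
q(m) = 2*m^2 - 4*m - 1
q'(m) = 4*m - 4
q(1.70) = -2.02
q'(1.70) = 2.80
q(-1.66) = 11.15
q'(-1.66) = -10.64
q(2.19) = -0.17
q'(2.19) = 4.76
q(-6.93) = 122.77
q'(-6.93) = -31.72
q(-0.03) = -0.88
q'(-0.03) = -4.12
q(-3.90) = 45.02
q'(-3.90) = -19.60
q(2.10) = -0.58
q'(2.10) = 4.40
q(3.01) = 5.08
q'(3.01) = 8.04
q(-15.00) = 509.00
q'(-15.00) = -64.00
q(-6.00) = 95.00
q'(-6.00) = -28.00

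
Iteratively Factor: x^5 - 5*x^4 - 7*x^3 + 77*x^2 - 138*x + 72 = (x - 3)*(x^4 - 2*x^3 - 13*x^2 + 38*x - 24) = (x - 3)^2*(x^3 + x^2 - 10*x + 8) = (x - 3)^2*(x + 4)*(x^2 - 3*x + 2) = (x - 3)^2*(x - 2)*(x + 4)*(x - 1)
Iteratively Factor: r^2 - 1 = (r + 1)*(r - 1)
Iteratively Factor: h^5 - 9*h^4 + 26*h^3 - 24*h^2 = (h - 3)*(h^4 - 6*h^3 + 8*h^2) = (h - 3)*(h - 2)*(h^3 - 4*h^2) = (h - 4)*(h - 3)*(h - 2)*(h^2) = h*(h - 4)*(h - 3)*(h - 2)*(h)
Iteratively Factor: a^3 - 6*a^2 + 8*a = (a - 4)*(a^2 - 2*a) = a*(a - 4)*(a - 2)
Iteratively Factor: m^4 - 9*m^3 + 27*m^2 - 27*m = (m - 3)*(m^3 - 6*m^2 + 9*m) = (m - 3)^2*(m^2 - 3*m) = m*(m - 3)^2*(m - 3)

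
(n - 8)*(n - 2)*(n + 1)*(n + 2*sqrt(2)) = n^4 - 9*n^3 + 2*sqrt(2)*n^3 - 18*sqrt(2)*n^2 + 6*n^2 + 16*n + 12*sqrt(2)*n + 32*sqrt(2)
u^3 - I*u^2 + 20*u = u*(u - 5*I)*(u + 4*I)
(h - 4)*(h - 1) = h^2 - 5*h + 4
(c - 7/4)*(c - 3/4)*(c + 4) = c^3 + 3*c^2/2 - 139*c/16 + 21/4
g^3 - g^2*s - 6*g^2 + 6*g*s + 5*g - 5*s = (g - 5)*(g - 1)*(g - s)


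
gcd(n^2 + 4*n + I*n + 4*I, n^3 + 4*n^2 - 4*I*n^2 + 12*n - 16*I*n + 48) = n + 4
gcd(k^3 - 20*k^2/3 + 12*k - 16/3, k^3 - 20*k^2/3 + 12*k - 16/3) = k^3 - 20*k^2/3 + 12*k - 16/3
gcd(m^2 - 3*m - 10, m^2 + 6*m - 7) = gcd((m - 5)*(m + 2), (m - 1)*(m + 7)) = 1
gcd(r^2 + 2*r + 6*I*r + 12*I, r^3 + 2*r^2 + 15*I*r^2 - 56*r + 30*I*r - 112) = r + 2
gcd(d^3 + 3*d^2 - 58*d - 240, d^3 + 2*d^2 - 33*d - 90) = d + 5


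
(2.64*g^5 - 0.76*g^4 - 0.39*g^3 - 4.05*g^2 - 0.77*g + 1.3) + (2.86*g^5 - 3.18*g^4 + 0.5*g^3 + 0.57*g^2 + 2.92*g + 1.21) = 5.5*g^5 - 3.94*g^4 + 0.11*g^3 - 3.48*g^2 + 2.15*g + 2.51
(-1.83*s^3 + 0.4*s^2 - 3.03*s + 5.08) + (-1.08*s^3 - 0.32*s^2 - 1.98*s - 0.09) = -2.91*s^3 + 0.08*s^2 - 5.01*s + 4.99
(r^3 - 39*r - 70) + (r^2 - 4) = r^3 + r^2 - 39*r - 74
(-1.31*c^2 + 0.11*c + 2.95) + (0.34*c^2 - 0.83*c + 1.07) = -0.97*c^2 - 0.72*c + 4.02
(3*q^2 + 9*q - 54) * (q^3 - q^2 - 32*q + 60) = 3*q^5 + 6*q^4 - 159*q^3 - 54*q^2 + 2268*q - 3240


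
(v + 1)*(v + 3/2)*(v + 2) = v^3 + 9*v^2/2 + 13*v/2 + 3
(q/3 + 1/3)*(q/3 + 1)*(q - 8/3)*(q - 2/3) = q^4/9 + 2*q^3/27 - 77*q^2/81 - 26*q/81 + 16/27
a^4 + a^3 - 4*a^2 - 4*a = a*(a - 2)*(a + 1)*(a + 2)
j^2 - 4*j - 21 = (j - 7)*(j + 3)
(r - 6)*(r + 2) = r^2 - 4*r - 12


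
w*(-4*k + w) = -4*k*w + w^2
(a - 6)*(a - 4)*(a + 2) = a^3 - 8*a^2 + 4*a + 48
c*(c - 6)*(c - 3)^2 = c^4 - 12*c^3 + 45*c^2 - 54*c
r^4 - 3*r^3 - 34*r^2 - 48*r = r*(r - 8)*(r + 2)*(r + 3)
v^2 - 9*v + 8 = (v - 8)*(v - 1)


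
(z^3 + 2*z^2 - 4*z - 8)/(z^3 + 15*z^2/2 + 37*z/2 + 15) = 2*(z^2 - 4)/(2*z^2 + 11*z + 15)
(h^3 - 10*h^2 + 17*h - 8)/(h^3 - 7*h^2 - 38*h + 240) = (h^2 - 2*h + 1)/(h^2 + h - 30)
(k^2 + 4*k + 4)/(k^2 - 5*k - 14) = (k + 2)/(k - 7)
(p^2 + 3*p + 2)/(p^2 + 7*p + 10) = (p + 1)/(p + 5)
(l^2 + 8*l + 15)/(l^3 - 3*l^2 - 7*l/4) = 4*(l^2 + 8*l + 15)/(l*(4*l^2 - 12*l - 7))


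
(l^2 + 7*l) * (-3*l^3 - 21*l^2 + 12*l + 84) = -3*l^5 - 42*l^4 - 135*l^3 + 168*l^2 + 588*l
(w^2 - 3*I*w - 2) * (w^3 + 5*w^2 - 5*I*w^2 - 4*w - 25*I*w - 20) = w^5 + 5*w^4 - 8*I*w^4 - 21*w^3 - 40*I*w^3 - 105*w^2 + 22*I*w^2 + 8*w + 110*I*w + 40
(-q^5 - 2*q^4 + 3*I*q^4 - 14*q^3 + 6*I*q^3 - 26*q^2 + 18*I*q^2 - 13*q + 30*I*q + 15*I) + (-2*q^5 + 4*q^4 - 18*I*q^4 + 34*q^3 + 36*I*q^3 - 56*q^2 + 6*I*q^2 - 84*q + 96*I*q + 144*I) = -3*q^5 + 2*q^4 - 15*I*q^4 + 20*q^3 + 42*I*q^3 - 82*q^2 + 24*I*q^2 - 97*q + 126*I*q + 159*I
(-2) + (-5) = -7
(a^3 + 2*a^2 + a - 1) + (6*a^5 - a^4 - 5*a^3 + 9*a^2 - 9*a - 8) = 6*a^5 - a^4 - 4*a^3 + 11*a^2 - 8*a - 9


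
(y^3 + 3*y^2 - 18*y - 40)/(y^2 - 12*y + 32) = (y^2 + 7*y + 10)/(y - 8)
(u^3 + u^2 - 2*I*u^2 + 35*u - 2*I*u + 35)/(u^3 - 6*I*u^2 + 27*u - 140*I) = (u + 1)/(u - 4*I)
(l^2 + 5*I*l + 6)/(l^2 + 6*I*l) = (l - I)/l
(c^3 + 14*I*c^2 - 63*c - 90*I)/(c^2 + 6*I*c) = c + 8*I - 15/c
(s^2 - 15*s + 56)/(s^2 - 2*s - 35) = (s - 8)/(s + 5)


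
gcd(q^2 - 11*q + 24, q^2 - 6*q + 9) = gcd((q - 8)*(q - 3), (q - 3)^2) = q - 3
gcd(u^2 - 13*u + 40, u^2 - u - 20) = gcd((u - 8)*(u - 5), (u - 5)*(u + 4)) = u - 5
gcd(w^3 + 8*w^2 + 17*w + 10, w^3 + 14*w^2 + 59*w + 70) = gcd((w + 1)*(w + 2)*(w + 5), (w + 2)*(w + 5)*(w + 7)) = w^2 + 7*w + 10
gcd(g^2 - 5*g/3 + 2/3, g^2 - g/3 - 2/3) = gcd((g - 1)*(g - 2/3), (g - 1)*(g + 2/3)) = g - 1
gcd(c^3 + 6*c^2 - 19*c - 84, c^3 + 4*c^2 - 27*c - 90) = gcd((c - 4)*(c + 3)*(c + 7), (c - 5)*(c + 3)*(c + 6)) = c + 3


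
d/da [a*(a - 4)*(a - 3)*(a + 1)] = 4*a^3 - 18*a^2 + 10*a + 12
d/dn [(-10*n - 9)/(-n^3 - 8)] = (-20*n^3 - 27*n^2 + 80)/(n^6 + 16*n^3 + 64)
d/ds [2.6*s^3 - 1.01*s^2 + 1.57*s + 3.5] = 7.8*s^2 - 2.02*s + 1.57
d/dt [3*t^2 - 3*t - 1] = 6*t - 3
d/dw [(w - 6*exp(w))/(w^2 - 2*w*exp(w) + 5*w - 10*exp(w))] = ((1 - 6*exp(w))*(w^2 - 2*w*exp(w) + 5*w - 10*exp(w)) + (w - 6*exp(w))*(2*w*exp(w) - 2*w + 12*exp(w) - 5))/(w^2 - 2*w*exp(w) + 5*w - 10*exp(w))^2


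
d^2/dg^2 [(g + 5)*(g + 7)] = 2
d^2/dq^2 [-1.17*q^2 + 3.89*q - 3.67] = -2.34000000000000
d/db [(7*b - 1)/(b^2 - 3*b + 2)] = (-7*b^2 + 2*b + 11)/(b^4 - 6*b^3 + 13*b^2 - 12*b + 4)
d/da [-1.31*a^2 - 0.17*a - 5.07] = -2.62*a - 0.17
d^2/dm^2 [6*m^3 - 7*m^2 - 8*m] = 36*m - 14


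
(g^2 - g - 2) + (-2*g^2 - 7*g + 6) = -g^2 - 8*g + 4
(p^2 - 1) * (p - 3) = p^3 - 3*p^2 - p + 3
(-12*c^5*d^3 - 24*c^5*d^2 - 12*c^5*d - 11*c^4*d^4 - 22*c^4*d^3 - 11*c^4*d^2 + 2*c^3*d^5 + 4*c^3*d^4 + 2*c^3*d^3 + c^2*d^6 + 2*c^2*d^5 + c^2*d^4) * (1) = -12*c^5*d^3 - 24*c^5*d^2 - 12*c^5*d - 11*c^4*d^4 - 22*c^4*d^3 - 11*c^4*d^2 + 2*c^3*d^5 + 4*c^3*d^4 + 2*c^3*d^3 + c^2*d^6 + 2*c^2*d^5 + c^2*d^4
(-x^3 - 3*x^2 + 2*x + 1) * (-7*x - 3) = 7*x^4 + 24*x^3 - 5*x^2 - 13*x - 3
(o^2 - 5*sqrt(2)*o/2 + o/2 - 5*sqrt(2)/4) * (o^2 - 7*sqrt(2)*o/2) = o^4 - 6*sqrt(2)*o^3 + o^3/2 - 3*sqrt(2)*o^2 + 35*o^2/2 + 35*o/4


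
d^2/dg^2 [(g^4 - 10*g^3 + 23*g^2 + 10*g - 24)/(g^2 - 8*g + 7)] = 2*(g^3 - 21*g^2 + 147*g - 319)/(g^3 - 21*g^2 + 147*g - 343)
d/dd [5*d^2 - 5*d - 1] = 10*d - 5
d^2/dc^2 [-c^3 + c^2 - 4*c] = 2 - 6*c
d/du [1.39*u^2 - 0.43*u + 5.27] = 2.78*u - 0.43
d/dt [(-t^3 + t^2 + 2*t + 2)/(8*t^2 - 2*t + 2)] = (-2*t^4 + t^3 - 6*t^2 - 7*t + 2)/(16*t^4 - 8*t^3 + 9*t^2 - 2*t + 1)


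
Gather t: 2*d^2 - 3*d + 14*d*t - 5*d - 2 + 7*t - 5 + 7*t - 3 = 2*d^2 - 8*d + t*(14*d + 14) - 10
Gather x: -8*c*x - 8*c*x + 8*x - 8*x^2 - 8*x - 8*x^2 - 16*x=-16*x^2 + x*(-16*c - 16)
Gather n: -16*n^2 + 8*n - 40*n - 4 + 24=-16*n^2 - 32*n + 20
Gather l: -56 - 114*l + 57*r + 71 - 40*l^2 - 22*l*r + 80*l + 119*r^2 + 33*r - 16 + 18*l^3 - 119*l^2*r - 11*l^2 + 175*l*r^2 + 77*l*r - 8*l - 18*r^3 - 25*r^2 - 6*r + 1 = 18*l^3 + l^2*(-119*r - 51) + l*(175*r^2 + 55*r - 42) - 18*r^3 + 94*r^2 + 84*r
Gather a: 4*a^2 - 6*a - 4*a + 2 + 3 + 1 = 4*a^2 - 10*a + 6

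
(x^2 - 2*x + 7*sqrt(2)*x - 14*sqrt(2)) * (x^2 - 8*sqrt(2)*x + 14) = x^4 - 2*x^3 - sqrt(2)*x^3 - 98*x^2 + 2*sqrt(2)*x^2 + 98*sqrt(2)*x + 196*x - 196*sqrt(2)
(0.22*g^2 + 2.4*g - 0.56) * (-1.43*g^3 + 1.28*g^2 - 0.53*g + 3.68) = -0.3146*g^5 - 3.1504*g^4 + 3.7562*g^3 - 1.1792*g^2 + 9.1288*g - 2.0608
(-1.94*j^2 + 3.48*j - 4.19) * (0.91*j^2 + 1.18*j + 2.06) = -1.7654*j^4 + 0.877600000000001*j^3 - 3.7029*j^2 + 2.2246*j - 8.6314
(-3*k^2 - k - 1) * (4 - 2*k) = 6*k^3 - 10*k^2 - 2*k - 4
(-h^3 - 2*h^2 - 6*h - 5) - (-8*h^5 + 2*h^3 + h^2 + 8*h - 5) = 8*h^5 - 3*h^3 - 3*h^2 - 14*h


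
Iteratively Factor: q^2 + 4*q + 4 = (q + 2)*(q + 2)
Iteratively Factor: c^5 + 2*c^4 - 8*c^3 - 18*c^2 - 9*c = (c + 1)*(c^4 + c^3 - 9*c^2 - 9*c) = c*(c + 1)*(c^3 + c^2 - 9*c - 9) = c*(c + 1)^2*(c^2 - 9) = c*(c + 1)^2*(c + 3)*(c - 3)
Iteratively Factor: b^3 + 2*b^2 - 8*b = (b)*(b^2 + 2*b - 8) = b*(b + 4)*(b - 2)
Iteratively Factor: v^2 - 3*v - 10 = (v - 5)*(v + 2)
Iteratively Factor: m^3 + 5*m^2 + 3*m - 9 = (m + 3)*(m^2 + 2*m - 3) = (m - 1)*(m + 3)*(m + 3)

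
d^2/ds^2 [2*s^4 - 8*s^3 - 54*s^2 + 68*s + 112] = 24*s^2 - 48*s - 108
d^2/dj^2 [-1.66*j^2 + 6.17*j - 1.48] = -3.32000000000000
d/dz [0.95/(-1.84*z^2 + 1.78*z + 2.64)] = (3.496*z - 1.691)/(-1.84*z^2 + 1.78*z + 2.64)^2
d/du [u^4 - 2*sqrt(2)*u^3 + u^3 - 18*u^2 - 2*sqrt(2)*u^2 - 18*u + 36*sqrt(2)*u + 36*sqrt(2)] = 4*u^3 - 6*sqrt(2)*u^2 + 3*u^2 - 36*u - 4*sqrt(2)*u - 18 + 36*sqrt(2)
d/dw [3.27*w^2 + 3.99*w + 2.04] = 6.54*w + 3.99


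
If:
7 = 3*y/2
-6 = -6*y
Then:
No Solution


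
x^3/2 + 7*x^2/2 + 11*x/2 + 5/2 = (x/2 + 1/2)*(x + 1)*(x + 5)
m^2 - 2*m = m*(m - 2)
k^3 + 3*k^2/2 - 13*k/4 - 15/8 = (k - 3/2)*(k + 1/2)*(k + 5/2)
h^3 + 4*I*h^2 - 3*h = h*(h + I)*(h + 3*I)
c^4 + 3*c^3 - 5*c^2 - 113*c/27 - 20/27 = (c - 5/3)*(c + 1/3)^2*(c + 4)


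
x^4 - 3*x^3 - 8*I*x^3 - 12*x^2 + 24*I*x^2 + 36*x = x*(x - 3)*(x - 6*I)*(x - 2*I)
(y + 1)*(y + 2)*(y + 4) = y^3 + 7*y^2 + 14*y + 8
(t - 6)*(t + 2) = t^2 - 4*t - 12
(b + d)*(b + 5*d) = b^2 + 6*b*d + 5*d^2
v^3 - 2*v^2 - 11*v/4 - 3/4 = (v - 3)*(v + 1/2)^2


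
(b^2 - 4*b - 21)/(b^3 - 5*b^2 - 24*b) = (b - 7)/(b*(b - 8))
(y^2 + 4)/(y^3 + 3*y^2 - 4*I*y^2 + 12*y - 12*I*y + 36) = (y - 2*I)/(y^2 + y*(3 - 6*I) - 18*I)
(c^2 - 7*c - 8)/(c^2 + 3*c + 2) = (c - 8)/(c + 2)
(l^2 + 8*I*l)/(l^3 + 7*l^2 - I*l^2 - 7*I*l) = (l + 8*I)/(l^2 + l*(7 - I) - 7*I)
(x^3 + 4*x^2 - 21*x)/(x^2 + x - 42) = x*(x - 3)/(x - 6)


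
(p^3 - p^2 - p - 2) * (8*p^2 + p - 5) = 8*p^5 - 7*p^4 - 14*p^3 - 12*p^2 + 3*p + 10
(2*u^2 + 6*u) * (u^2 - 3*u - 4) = 2*u^4 - 26*u^2 - 24*u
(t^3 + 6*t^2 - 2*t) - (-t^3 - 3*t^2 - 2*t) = 2*t^3 + 9*t^2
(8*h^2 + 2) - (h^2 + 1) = 7*h^2 + 1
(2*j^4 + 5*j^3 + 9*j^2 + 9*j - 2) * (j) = 2*j^5 + 5*j^4 + 9*j^3 + 9*j^2 - 2*j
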